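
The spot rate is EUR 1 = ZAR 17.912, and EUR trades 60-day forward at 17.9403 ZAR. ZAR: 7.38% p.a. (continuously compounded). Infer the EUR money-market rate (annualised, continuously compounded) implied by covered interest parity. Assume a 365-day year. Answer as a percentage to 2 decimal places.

6.42%

T = 60/365 years.
By CIP, F/S equals the ZAR-to-EUR growth ratio: 17.9403/17.912 = 1.0015799.
The ZAR side grows by e^(0.0738×60/365) = 1.0122054.
So the EUR growth factor = 1.0106087.
Take logs: ln 1.0106087 / (60/365) = 0.064196, so 6.42%.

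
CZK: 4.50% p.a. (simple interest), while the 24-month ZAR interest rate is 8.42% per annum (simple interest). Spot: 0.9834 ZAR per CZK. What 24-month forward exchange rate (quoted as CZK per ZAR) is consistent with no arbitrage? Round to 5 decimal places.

T = 2 years.
ZAR growth factor: 1 + 0.0842×2 = 1.168400.
CZK growth factor: 1 + 0.0450×2 = 1.090000.
Forward (ZAR per CZK) = 0.9834 × 1.168400 / 1.090000 = 1.054133.
Quoted the other way: 1/1.054133 = 0.94865 CZK per ZAR.

0.94865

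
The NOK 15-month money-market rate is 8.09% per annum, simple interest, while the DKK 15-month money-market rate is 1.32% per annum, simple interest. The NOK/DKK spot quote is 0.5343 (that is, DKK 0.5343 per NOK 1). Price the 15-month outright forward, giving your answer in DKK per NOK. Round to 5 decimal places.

0.49324

T = 15/12 years.
Growth of 1 DKK over T: 1 + 0.0132×15/12 = 1.016500.
Growth of 1 NOK over T: 1 + 0.0809×15/12 = 1.101125.
So F = 0.5343 × 1.016500 / 1.101125 = 0.4932373 (DKK/NOK).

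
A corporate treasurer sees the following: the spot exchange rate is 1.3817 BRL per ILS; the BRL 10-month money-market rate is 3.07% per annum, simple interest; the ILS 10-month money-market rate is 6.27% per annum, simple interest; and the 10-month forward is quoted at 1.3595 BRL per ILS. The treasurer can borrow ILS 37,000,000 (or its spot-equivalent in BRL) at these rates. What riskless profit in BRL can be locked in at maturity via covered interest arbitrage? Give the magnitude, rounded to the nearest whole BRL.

T = 10/12 years.
Keep in ILS, deliver into the forward: 37,000,000·1.052250·1.3595 = BRL 52,929,753.38.
Swap to BRL now, deposit: 37,000,000·1.3817·1.0255833333 = BRL 52,430,794.19.
The quoted forward overvalues ILS, so borrow BRL, buy ILS at spot, deposit the ILS at 6.27%, and sell the proceeds forward at 1.3595.
The gap between the two covered legs is BRL 498,959.

BRL 498,959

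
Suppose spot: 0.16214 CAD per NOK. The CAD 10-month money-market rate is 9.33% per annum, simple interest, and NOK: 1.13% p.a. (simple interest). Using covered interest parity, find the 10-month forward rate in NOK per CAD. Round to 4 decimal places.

T = 10/12 years.
Growth of 1 CAD over T: 1 + 0.0933×10/12 = 1.077750.
Growth of 1 NOK over T: 1 + 0.0113×10/12 = 1.0094167.
CIP: F = S · (grow CAD)/(grow NOK) = 0.16214 × 1.077750/1.0094167 = 0.1731162 CAD per NOK.
Quoted the other way: 1/0.1731162 = 5.7765 NOK per CAD.

5.7765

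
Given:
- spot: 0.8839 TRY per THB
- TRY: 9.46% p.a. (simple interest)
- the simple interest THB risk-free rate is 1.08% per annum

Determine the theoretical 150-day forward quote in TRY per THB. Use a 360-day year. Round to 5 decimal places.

0.91462

T = 150/360 years.
TRY growth factor: 1 + 0.0946×150/360 = 1.0394167.
THB growth factor: 1 + 0.0108×150/360 = 1.004500.
So F = 0.8839 × 1.0394167 / 1.004500 = 0.9146246 (TRY/THB).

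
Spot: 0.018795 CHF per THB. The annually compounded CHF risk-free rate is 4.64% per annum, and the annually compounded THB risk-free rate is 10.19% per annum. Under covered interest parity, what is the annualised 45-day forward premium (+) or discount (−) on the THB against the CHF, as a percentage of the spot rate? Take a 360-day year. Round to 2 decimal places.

T = 45/360 years.
No-arbitrage forward: 0.018795 × 1.0056856 / 1.0122034 = 0.018673975 CHF/THB.
(F − S)/S ÷ T = (0.018673975 − 0.018795)/0.018795/(45/360) = -0.051514 → -5.15%.

-5.15%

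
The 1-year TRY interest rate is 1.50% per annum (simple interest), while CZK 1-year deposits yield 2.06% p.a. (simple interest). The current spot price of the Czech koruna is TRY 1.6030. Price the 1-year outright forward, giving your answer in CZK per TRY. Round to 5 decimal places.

T = 1 year.
TRY growth factor: 1 + 0.0150×1 = 1.015000.
CZK accumulates by 1 + 0.0206×1 = 1.020600.
Forward (TRY per CZK) = 1.603 × 1.015000 / 1.020600 = 1.594204.
Invert for CZK per TRY: 1 / 1.594204 = 0.62727.

0.62727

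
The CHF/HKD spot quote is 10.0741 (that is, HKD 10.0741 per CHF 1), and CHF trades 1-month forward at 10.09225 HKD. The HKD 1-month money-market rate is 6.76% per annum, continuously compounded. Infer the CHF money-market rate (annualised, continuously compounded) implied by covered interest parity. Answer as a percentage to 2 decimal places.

4.60%

T = 1/12 years.
F/S = 10.09225/10.0741 = 1.0018016 = (growth of HKD) / (growth of CHF).
HKD growth factor: e^(0.0676×1/12) = 1.0056492.
That pins the CHF growth at 1.0038407.
Take logs: ln 1.0038407 / (1/12) = 0.046000, so 4.60%.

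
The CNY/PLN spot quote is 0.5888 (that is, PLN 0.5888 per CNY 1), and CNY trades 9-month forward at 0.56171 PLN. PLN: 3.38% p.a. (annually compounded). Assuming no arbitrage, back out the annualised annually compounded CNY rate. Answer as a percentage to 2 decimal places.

T = 9/12 years.
F/S = 0.56171/0.5888 = 0.9539912 = (growth of PLN) / (growth of CNY).
The PLN side grows by (1 + 0.0338)^(9/12) = 1.0252444.
So the CNY growth factor = 1.0746896.
r = 1.0746896^(12/9) − 1 = 0.100806 → 10.08%.

10.08%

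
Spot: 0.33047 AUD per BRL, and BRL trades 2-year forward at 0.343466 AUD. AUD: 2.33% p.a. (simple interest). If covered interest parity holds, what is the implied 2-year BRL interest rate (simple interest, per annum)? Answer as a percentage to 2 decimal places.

T = 2 years.
F/S = 0.343466/0.33047 = 1.0393258 = (growth of AUD) / (growth of BRL).
The AUD side grows by 1 + 0.0233×2 = 1.046600.
Hence g_BRL = 1.006999.
r = (1.006999 − 1)/2 = 0.003499 → 0.35%.

0.35%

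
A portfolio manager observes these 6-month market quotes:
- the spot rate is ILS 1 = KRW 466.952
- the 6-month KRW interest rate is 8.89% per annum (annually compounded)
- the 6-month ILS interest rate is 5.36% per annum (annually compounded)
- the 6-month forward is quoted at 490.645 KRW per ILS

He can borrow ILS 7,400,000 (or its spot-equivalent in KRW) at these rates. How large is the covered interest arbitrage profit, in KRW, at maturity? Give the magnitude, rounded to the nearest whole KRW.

KRW 121,038,168

T = 6/12 years.
Invest the ILS and cover forward: 7,400,000 × 1.026450193629 × 490.645 = KRW 3,726,807,648.87.
Convert at spot and invest in KRW: 7,400,000 × 466.952 × 1.043503713458 = KRW 3,605,769,480.45.
The quoted forward overvalues ILS, so borrow KRW, buy ILS at spot, deposit the ILS at 5.36%, and sell the proceeds forward at 490.645.
The gap between the two covered legs is KRW 121,038,168.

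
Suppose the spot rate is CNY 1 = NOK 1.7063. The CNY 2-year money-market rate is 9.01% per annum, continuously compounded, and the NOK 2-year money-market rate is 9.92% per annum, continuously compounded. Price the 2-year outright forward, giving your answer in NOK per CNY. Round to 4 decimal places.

1.7376

T = 2 years.
NOK accumulates by e^(0.0992×2) = 1.2194501.
Growth of 1 CNY over T: e^(0.0901×2) = 1.1974568.
Forward (NOK per CNY) = 1.7063 × 1.2194501 / 1.1974568 = 1.737639.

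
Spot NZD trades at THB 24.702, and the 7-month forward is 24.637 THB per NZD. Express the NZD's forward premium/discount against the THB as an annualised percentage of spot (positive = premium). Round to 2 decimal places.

-0.45%

T = 7/12 years.
(F − S)/S = (24.637 − 24.702)/24.702 = -0.0026314.
Per annum: -0.0026314 / (7/12) = -0.004511 = -0.45%.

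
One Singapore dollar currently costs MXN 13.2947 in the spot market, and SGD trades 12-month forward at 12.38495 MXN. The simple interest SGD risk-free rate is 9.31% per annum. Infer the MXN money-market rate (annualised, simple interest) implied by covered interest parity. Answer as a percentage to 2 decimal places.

1.83%

T = 1 year.
F/S = 12.38495/13.2947 = 0.9315705 = (growth of MXN) / (growth of SGD).
The SGD side grows by 1 + 0.0931×1 = 1.093100.
Hence g_MXN = 1.0182997.
(1.0182997 − 1)/T = 0.018300, i.e. 1.83%.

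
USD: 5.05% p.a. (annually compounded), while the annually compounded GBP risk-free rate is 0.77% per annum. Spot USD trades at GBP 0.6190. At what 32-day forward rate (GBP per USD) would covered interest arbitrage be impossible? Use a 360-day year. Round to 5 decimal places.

0.61672

T = 32/360 years.
GBP accumulates by (1 + 0.0077)^(32/360) = 1.0006821.
USD accumulates by (1 + 0.0505)^(32/360) = 1.0043888.
So F = 0.619 × 1.0006821 / 1.0043888 = 0.6167156 (GBP/USD).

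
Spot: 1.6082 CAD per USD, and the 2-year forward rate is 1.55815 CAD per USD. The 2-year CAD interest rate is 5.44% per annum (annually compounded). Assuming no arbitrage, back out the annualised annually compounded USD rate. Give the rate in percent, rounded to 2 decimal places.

7.12%

T = 2 years.
CIP gives F = S · g_CAD/g_USD, so g_CAD/g_USD = 1.55815/1.6082 = 0.9688782.
CAD growth factor: (1 + 0.0544)^2 = 1.1117594.
Hence g_USD = 1.1474708.
Annualise: 1.1474708^(1/2) − 1 = 0.071201 = 7.12%.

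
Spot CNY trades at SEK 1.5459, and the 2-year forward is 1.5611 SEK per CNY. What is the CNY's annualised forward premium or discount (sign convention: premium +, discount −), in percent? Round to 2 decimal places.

T = 2 years.
CNY trades forward at +0.98325% vs spot over the period.
×(1/T) gives 0.49% p.a.

+0.49%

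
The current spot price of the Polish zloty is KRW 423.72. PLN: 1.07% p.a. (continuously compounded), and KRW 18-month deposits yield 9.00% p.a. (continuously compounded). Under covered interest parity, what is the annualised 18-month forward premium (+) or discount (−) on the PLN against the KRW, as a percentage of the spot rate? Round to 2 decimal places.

T = 18/12 years.
No-arbitrage forward: 423.72 × 1.1445368 / 1.0161795 = 477.24160 KRW/PLN.
(F − S)/S ÷ T = (477.24160 − 423.72)/423.72/(18/12) = 0.084209 → 8.42%.

+8.42%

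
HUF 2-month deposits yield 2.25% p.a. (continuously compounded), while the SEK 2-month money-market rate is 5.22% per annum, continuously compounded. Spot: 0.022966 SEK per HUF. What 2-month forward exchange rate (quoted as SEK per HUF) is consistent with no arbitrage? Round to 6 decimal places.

T = 2/12 years.
Growth of 1 SEK over T: e^(0.0522×2/12) = 1.008738.
HUF growth factor: e^(0.0225×2/12) = 1.003757.
CIP: F = S · (grow SEK)/(grow HUF) = 0.022966 × 1.008738/1.003757 = 0.02307997 SEK per HUF.

0.023080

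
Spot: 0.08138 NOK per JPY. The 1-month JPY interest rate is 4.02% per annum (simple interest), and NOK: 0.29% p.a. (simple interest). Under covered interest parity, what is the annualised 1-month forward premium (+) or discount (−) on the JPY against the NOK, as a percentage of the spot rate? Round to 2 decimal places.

-3.72%

T = 1/12 years.
CIP forward (NOK per JPY) = 0.08138 × 1.0002417/1.003350 = 0.08112789.
Annualised premium = (F − S)/S × (1/T) = (0.08112789 − 0.08138)/0.08138 ÷ (1/12) = -3.72%.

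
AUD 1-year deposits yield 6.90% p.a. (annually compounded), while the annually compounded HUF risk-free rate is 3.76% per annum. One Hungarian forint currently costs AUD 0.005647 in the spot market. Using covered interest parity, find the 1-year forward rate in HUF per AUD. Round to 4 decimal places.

171.8836

T = 1 year.
AUD growth factor: (1 + 0.0690)^1 = 1.069000.
HUF accumulates by (1 + 0.0376)^1 = 1.037600.
CIP: F = S · (grow AUD)/(grow HUF) = 0.005647 × 1.069000/1.037600 = 0.00581789032 AUD per HUF.
Quoted the other way: 1/0.00581789032 = 171.8836 HUF per AUD.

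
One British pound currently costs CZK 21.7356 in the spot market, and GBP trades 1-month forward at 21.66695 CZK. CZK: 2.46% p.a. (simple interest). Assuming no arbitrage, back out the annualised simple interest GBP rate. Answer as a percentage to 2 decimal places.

6.27%

T = 1/12 years.
CIP gives F = S · g_CZK/g_GBP, so g_CZK/g_GBP = 21.66695/21.7356 = 0.9968416.
CZK growth factor: 1 + 0.0246×1/12 = 1.002050.
So the GBP growth factor = 1.0052249.
r = (1.0052249 − 1)/(1/12) = 0.062699 → 6.27%.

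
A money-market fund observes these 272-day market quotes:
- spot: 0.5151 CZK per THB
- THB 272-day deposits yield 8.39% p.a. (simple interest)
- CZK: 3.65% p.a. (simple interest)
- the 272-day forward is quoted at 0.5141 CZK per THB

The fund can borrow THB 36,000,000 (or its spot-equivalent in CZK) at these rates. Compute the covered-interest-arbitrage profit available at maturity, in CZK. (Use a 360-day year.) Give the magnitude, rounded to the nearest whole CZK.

T = 272/360 years.
Keep in THB, deliver into the forward: 36,000,000·1.0633911111·0.5141 = CZK 19,680,817.33.
Swap to CZK now, deposit: 36,000,000·0.5151·1.0275777778 = CZK 19,054,991.28.
The quoted forward overvalues THB, so borrow CZK, buy THB at spot, deposit the THB at 8.39%, and sell the proceeds forward at 0.5141.
The gap between the two covered legs is CZK 625,826.

CZK 625,826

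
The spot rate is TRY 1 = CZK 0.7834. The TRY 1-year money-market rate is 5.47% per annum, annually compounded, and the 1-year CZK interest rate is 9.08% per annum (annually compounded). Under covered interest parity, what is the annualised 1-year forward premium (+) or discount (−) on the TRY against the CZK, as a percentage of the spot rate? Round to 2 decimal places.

T = 1 year.
No-arbitrage forward: 0.7834 × 1.090800 / 1.054700 = 0.8102140 CZK/TRY.
(F − S)/S ÷ T = (0.8102140 − 0.7834)/0.7834/1 = 0.034228 → 3.42%.

+3.42%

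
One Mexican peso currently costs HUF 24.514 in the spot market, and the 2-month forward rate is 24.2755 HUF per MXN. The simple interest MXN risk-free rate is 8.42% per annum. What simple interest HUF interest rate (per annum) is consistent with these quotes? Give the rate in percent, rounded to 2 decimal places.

T = 2/12 years.
F/S = 24.2755/24.514 = 0.9902709 = (growth of HUF) / (growth of MXN).
MXN growth factor: 1 + 0.0842×2/12 = 1.0140333.
Hence g_HUF = 1.0041677.
(1.0041677 − 1)/T = 0.025006, i.e. 2.50%.

2.50%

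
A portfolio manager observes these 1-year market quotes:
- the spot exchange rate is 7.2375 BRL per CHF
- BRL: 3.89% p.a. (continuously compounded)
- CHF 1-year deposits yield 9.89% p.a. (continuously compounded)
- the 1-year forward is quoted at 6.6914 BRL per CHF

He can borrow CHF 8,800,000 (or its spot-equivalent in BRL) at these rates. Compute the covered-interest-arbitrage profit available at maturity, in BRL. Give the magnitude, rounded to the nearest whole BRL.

BRL 1,210,668

T = 1 year.
Keep in CHF, deliver into the forward: 8,800,000·1.1039558984·6.6914 = BRL 65,005,692.39.
Swap to BRL now, deposit: 8,800,000·7.2375·1.0396665118 = BRL 66,216,360.14.
The quoted forward undervalues CHF, so borrow CHF, convert to BRL at spot, deposit the BRL at 3.89%, and buy CHF forward at 6.6914 to cover the loan.
The gap between the two covered legs is BRL 1,210,668.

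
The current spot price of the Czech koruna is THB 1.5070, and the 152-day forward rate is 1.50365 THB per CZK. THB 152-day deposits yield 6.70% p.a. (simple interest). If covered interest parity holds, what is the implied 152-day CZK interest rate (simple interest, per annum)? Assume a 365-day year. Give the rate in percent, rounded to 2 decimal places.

T = 152/365 years.
CIP gives F = S · g_THB/g_CZK, so g_THB/g_CZK = 1.50365/1.507 = 0.9977770.
The THB side grows by 1 + 0.0670×152/365 = 1.0279014.
Hence g_CZK = 1.0301915.
(1.0301915 − 1)/T = 0.072499, i.e. 7.25%.

7.25%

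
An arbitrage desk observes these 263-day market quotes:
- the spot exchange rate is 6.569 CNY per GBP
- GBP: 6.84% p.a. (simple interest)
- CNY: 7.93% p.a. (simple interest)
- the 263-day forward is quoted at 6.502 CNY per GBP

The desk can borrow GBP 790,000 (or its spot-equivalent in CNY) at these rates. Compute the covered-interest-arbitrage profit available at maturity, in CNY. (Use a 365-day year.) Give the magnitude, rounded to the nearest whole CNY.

CNY 96,297

T = 263/365 years.
Keep in GBP, deliver into the forward: 790,000·1.049285479·6.502 = CNY 5,389,738.81.
Swap to CNY now, deposit: 790,000·6.569·1.057139452 = CNY 5,486,035.76.
The quoted forward undervalues GBP, so borrow GBP, convert to CNY at spot, deposit the CNY at 7.93%, and buy GBP forward at 6.502 to cover the loan.
Arbitrage profit = |5,389,738.81 − 5,486,035.76| = CNY 96,297.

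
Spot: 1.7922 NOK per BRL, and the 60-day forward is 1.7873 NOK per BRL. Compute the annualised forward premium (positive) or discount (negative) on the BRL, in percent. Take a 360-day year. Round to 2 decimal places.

-1.64%

T = 60/360 years.
BRL trades forward at -0.27341% vs spot over the period.
×(1/T) gives -1.64% p.a.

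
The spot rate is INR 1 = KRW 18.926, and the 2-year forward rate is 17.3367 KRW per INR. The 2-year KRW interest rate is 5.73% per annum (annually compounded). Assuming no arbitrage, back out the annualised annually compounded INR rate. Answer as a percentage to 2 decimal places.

10.47%

T = 2 years.
CIP gives F = S · g_KRW/g_INR, so g_KRW/g_INR = 17.3367/18.926 = 0.9160256.
The KRW side grows by (1 + 0.0573)^2 = 1.1178833.
Hence g_INR = 1.2203625.
r = 1.2203625^(1/2) − 1 = 0.104700 → 10.47%.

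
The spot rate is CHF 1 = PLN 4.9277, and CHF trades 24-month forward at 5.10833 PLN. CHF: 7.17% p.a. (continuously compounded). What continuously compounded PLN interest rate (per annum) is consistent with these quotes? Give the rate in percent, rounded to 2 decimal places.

8.97%

T = 2 years.
F/S = 5.10833/4.9277 = 1.0366560 = (growth of PLN) / (growth of CHF).
The CHF side grows by e^(0.0717×2) = 1.1541914.
So the PLN growth factor = 1.1964994.
Take logs: ln 1.1964994 / 2 = 0.089700, so 8.97%.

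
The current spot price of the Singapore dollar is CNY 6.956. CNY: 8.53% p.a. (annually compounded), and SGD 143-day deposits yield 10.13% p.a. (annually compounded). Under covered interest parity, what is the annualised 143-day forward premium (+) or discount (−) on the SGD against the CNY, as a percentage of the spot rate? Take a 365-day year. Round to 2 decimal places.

T = 143/365 years.
F = S · g_CNY/g_SGD = 6.956 × 1.0325896/1.0385271 = 6.916231.
(F − S)/S ÷ T = (6.916231 − 6.956)/6.956/(143/365) = -0.014593 → -1.46%.

-1.46%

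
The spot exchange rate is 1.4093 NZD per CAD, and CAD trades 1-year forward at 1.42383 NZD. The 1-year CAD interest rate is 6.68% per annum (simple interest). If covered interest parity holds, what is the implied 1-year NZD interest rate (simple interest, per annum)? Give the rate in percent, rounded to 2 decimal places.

T = 1 year.
CIP gives F = S · g_NZD/g_CAD, so g_NZD/g_CAD = 1.42383/1.4093 = 1.0103101.
CAD growth factor: 1 + 0.0668×1 = 1.066800.
Hence g_NZD = 1.0777988.
(1.0777988 − 1)/T = 0.077799, i.e. 7.78%.

7.78%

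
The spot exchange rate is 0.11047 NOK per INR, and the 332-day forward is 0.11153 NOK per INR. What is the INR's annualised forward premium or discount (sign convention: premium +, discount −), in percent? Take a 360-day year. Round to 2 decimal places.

T = 332/360 years.
Period premium: (0.11153 − 0.11047)/0.11047 = 0.0095954.
Per annum: 0.0095954 / (332/360) = 0.010405 = 1.04%.

+1.04%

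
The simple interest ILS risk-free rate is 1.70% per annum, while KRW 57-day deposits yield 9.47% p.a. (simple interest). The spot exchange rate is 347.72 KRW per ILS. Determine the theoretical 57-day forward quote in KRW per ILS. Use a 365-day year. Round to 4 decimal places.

351.9281

T = 57/365 years.
KRW accumulates by 1 + 0.0947×57/365 = 1.014788767.
ILS accumulates by 1 + 0.0170×57/365 = 1.002654795.
Forward (KRW per ILS) = 347.72 × 1.014788767 / 1.002654795 = 351.928053.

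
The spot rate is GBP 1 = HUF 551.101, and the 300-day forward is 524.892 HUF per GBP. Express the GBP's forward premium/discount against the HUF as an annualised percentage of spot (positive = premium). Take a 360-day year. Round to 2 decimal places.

-5.71%

T = 300/360 years.
(F − S)/S = (524.892 − 551.101)/551.101 = -0.0475575.
Annualise by dividing by T: -0.0475575 / (300/360) = -0.057069 → -5.71%.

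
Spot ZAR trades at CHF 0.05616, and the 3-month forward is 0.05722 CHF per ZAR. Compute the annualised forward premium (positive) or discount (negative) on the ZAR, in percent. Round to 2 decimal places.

T = 3/12 years.
Period premium: (0.05722 − 0.05616)/0.05616 = 0.0188746.
×(1/T) gives 7.55% p.a.

+7.55%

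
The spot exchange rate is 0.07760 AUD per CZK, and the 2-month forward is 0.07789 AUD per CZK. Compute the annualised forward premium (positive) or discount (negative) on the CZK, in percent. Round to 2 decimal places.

T = 2/12 years.
(F − S)/S = (0.07789 − 0.0776)/0.0776 = 0.0037371.
Annualise by dividing by T: 0.0037371 / (2/12) = 0.022423 → 2.24%.

+2.24%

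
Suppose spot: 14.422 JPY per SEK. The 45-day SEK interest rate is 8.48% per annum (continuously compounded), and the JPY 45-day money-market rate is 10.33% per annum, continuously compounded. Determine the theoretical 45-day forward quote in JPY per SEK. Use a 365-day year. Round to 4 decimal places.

T = 45/365 years.
Growth of 1 JPY over T: e^(0.1033×45/365) = 1.01281706.
SEK accumulates by e^(0.0848×45/365) = 1.01050964.
CIP: F = S · (grow JPY)/(grow SEK) = 14.422 × 1.01281706/1.01050964 = 14.454932 JPY per SEK.

14.4549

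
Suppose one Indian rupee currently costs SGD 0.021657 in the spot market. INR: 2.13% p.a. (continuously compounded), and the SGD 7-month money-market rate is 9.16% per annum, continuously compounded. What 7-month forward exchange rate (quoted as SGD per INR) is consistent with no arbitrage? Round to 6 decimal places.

0.022564

T = 7/12 years.
SGD accumulates by e^(0.0916×7/12) = 1.0548867.
INR growth factor: e^(0.0213×7/12) = 1.0125025.
CIP: F = S · (grow SGD)/(grow INR) = 0.021657 × 1.0548867/1.0125025 = 0.02256358 SGD per INR.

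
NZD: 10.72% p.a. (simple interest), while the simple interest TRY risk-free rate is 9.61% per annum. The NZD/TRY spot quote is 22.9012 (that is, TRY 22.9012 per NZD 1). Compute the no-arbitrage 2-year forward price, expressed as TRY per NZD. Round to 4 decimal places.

T = 2 years.
TRY accumulates by 1 + 0.0961×2 = 1.192200.
NZD accumulates by 1 + 0.1072×2 = 1.214400.
CIP: F = S · (grow TRY)/(grow NZD) = 22.9012 × 1.192200/1.214400 = 22.482552 TRY per NZD.

22.4826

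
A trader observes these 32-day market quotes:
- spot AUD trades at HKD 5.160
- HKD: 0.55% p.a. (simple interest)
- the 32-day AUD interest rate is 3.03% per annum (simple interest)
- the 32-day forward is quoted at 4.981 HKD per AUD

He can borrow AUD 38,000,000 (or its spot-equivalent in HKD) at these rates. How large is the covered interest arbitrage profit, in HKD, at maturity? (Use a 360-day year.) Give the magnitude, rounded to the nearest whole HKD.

T = 32/360 years.
Route A — deposit AUD, sell forward: 38,000,000 × 1.00269333333 × 4.981 = HKD 189,787,788.75.
Route B — convert at spot, deposit HKD: 38,000,000 × 5.160 × 1.00048888889 = HKD 196,175,861.33.
The quoted forward undervalues AUD, so borrow AUD, convert to HKD at spot, deposit the HKD at 0.55%, and buy AUD forward at 4.981 to cover the loan.
Profit = 196,175,861.33 − 189,787,788.75 = HKD 6,388,073.

HKD 6,388,073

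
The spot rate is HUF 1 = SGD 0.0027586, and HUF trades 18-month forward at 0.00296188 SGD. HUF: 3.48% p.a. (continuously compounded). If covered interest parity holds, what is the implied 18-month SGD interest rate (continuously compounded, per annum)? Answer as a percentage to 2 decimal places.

8.22%

T = 18/12 years.
F/S = 0.00296188/0.0027586 = 1.0736896 = (growth of SGD) / (growth of HUF).
HUF growth factor: e^(0.0348×18/12) = 1.0535864.
That pins the SGD growth at 1.1312248.
r = ln(1.1312248)/(18/12) = 0.082201 → 8.22%.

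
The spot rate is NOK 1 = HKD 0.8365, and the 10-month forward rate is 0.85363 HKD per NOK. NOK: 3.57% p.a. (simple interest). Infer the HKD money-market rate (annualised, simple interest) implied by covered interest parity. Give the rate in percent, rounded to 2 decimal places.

T = 10/12 years.
CIP gives F = S · g_HKD/g_NOK, so g_HKD/g_NOK = 0.85363/0.8365 = 1.0204782.
NOK growth factor: 1 + 0.0357×10/12 = 1.029750.
That pins the HKD growth at 1.0508374.
r = (1.0508374 − 1)/(10/12) = 0.061005 → 6.10%.

6.10%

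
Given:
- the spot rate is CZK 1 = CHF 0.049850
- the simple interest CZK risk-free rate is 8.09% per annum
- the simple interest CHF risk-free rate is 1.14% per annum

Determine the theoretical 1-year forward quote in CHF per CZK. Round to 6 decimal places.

0.046645

T = 1 year.
Growth of 1 CHF over T: 1 + 0.0114×1 = 1.011400.
CZK accumulates by 1 + 0.0809×1 = 1.080900.
So F = 0.04985 × 1.011400 / 1.080900 = 0.04664473 (CHF/CZK).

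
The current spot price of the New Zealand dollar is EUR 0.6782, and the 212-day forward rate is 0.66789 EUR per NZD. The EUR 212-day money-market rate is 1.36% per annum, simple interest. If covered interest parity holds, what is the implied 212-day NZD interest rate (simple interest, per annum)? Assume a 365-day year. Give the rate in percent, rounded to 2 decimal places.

4.04%

T = 212/365 years.
F/S = 0.66789/0.6782 = 0.9847980 = (growth of EUR) / (growth of NZD).
EUR growth factor: 1 + 0.0136×212/365 = 1.0078992.
That pins the NZD growth at 1.0234578.
r = (1.0234578 − 1)/(212/365) = 0.040387 → 4.04%.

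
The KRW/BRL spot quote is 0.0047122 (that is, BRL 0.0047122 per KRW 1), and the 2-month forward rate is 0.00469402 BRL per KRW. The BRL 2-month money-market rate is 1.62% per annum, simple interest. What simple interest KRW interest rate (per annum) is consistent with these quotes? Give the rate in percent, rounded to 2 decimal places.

T = 2/12 years.
By CIP, F/S equals the BRL-to-KRW growth ratio: 0.00469402/0.0047122 = 0.9961419.
BRL growth factor: 1 + 0.0162×2/12 = 1.002700.
Hence g_KRW = 1.0065835.
r = (1.0065835 − 1)/(2/12) = 0.039501 → 3.95%.

3.95%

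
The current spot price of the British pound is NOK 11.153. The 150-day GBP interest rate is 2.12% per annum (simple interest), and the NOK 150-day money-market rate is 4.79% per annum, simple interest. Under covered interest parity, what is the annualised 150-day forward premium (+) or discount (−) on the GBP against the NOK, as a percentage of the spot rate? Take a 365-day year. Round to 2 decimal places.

+2.65%

T = 150/365 years.
CIP forward (NOK per GBP) = 11.153 × 1.0196849/1.0087123 = 11.274320.
(F − S)/S ÷ T = (11.274320 − 11.153)/11.153/(150/365) = 0.026469 → 2.65%.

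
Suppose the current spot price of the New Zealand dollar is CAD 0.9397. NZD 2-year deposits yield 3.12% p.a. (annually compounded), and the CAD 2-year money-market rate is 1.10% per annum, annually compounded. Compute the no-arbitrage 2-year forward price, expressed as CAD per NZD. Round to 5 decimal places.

0.90325

T = 2 years.
CAD growth factor: (1 + 0.0110)^2 = 1.022121.
Growth of 1 NZD over T: (1 + 0.0312)^2 = 1.0633734.
CIP: F = S · (grow CAD)/(grow NZD) = 0.9397 × 1.022121/1.0633734 = 0.9032454 CAD per NZD.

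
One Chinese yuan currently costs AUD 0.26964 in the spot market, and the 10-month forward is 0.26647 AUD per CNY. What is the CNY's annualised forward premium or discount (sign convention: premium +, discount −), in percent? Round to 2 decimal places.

T = 10/12 years.
Period premium: (0.26647 − 0.26964)/0.26964 = -0.0117564.
Annualise by dividing by T: -0.0117564 / (10/12) = -0.014108 → -1.41%.

-1.41%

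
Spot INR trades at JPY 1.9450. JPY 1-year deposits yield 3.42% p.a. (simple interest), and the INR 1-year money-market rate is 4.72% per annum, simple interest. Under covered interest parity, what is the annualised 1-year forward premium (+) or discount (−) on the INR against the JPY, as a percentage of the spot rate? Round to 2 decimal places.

-1.24%

T = 1 year.
No-arbitrage forward: 1.945 × 1.034200 / 1.047200 = 1.9208547 JPY/INR.
(F − S)/S ÷ T = (1.9208547 − 1.945)/1.945/1 = -0.012414 → -1.24%.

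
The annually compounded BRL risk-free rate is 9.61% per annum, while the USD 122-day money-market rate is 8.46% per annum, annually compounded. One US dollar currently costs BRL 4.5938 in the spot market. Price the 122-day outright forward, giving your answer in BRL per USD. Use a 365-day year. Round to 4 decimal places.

4.6100

T = 122/365 years.
BRL accumulates by (1 + 0.0961)^(122/365) = 1.0311451.
Growth of 1 USD over T: (1 + 0.0846)^(122/365) = 1.0275164.
Forward (BRL per USD) = 4.5938 × 1.0311451 / 1.0275164 = 4.610023.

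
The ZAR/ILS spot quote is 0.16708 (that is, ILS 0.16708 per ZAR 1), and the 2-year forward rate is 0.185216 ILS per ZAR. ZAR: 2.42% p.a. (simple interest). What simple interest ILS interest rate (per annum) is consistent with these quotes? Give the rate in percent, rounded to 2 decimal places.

8.11%

T = 2 years.
F/S = 0.185216/0.16708 = 1.1085468 = (growth of ILS) / (growth of ZAR).
ZAR growth factor: 1 + 0.0242×2 = 1.048400.
Hence g_ILS = 1.1622005.
r = (1.1622005 − 1)/2 = 0.081100 → 8.11%.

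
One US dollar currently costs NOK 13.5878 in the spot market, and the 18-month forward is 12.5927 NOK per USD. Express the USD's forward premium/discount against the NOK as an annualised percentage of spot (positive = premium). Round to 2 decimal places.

-4.88%

T = 18/12 years.
(F − S)/S = (12.5927 − 13.5878)/13.5878 = -0.0732348.
×(1/T) gives -4.88% p.a.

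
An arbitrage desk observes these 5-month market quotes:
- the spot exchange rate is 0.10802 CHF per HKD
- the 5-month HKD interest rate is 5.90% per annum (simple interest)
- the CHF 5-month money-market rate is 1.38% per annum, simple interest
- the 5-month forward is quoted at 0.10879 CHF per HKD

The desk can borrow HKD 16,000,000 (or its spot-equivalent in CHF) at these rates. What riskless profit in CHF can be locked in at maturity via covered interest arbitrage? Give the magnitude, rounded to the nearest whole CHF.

CHF 45,173

T = 5/12 years.
Invest the HKD and cover forward: 16,000,000 × 1.024583333 × 0.10879 = CHF 1,783,430.73.
Convert at spot and invest in CHF: 16,000,000 × 0.10802 × 1.005750 = CHF 1,738,257.84.
The quoted forward overvalues HKD, so borrow CHF, buy HKD at spot, deposit the HKD at 5.90%, and sell the proceeds forward at 0.10879.
Profit = 1,783,430.73 − 1,738,257.84 = CHF 45,173.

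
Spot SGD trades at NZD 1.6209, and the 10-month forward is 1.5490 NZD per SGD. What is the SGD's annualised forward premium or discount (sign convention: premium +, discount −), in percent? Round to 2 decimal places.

-5.32%

T = 10/12 years.
(F − S)/S = (1.5490 − 1.6209)/1.6209 = -0.0443581.
Annualise by dividing by T: -0.0443581 / (10/12) = -0.053230 → -5.32%.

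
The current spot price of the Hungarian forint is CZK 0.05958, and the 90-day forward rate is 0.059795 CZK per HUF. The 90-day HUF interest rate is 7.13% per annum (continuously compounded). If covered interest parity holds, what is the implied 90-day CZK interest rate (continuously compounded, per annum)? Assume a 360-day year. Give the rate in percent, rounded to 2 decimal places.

T = 90/360 years.
CIP gives F = S · g_CZK/g_HUF, so g_CZK/g_HUF = 0.059795/0.05958 = 1.0036086.
HUF growth factor: e^(0.0713×90/360) = 1.0179848.
So the CZK growth factor = 1.0216583.
Take logs: ln 1.0216583 / (90/360) = 0.085708, so 8.57%.

8.57%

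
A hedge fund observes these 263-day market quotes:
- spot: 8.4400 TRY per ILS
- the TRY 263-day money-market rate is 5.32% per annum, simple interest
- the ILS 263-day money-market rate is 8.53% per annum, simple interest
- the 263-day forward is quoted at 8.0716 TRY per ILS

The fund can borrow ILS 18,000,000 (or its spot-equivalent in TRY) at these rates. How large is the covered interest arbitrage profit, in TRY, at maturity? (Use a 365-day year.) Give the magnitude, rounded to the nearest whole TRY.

TRY 3,524,925

T = 263/365 years.
Route A — deposit ILS, sell forward: 18,000,000 × 1.06146273973 × 8.0716 = TRY 154,218,647.70.
Route B — convert at spot, deposit TRY: 18,000,000 × 8.4400 × 1.03833315068 = TRY 157,743,572.25.
The quoted forward undervalues ILS, so borrow ILS, convert to TRY at spot, deposit the TRY at 5.32%, and buy ILS forward at 8.0716 to cover the loan.
Arbitrage profit = |154,218,647.70 − 157,743,572.25| = TRY 3,524,925.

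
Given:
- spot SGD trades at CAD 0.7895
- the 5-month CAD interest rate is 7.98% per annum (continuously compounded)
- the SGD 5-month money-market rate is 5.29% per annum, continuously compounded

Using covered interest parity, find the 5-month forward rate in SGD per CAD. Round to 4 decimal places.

T = 5/12 years.
Growth of 1 CAD over T: e^(0.0798×5/12) = 1.033809.
Growth of 1 SGD over T: e^(0.0529×5/12) = 1.0222864.
CIP: F = S · (grow CAD)/(grow SGD) = 0.7895 × 1.033809/1.0222864 = 0.7983988 CAD per SGD.
Invert for SGD per CAD: 1 / 0.7983988 = 1.2525.

1.2525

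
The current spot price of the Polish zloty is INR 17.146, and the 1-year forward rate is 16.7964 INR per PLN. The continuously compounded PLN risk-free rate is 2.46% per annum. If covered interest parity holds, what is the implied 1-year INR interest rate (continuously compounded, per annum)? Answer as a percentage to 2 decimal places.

0.40%

T = 1 year.
By CIP, F/S equals the INR-to-PLN growth ratio: 16.7964/17.146 = 0.9796104.
The PLN side grows by e^(0.0246×1) = 1.0249051.
Hence g_INR = 1.0040077.
r = ln(1.0040077)/1 = 0.004000 → 0.40%.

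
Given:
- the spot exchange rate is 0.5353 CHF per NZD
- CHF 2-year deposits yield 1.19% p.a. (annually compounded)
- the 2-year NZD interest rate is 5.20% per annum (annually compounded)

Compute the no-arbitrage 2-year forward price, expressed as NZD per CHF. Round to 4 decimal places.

T = 2 years.
Growth of 1 CHF over T: (1 + 0.0119)^2 = 1.0239416.
NZD growth factor: (1 + 0.0520)^2 = 1.106704.
CIP: F = S · (grow CHF)/(grow NZD) = 0.5353 × 1.0239416/1.106704 = 0.4952688 CHF per NZD.
Invert for NZD per CHF: 1 / 0.4952688 = 2.0191.

2.0191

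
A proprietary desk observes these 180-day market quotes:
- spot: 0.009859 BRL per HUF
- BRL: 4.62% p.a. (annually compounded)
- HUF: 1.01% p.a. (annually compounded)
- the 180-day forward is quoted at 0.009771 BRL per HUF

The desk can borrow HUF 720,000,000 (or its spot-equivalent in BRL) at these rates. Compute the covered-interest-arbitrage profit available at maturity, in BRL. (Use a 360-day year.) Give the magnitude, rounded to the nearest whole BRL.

BRL 190,045

T = 180/360 years.
Keep in HUF, deliver into the forward: 720,000,000·1.005037313·0.009771 = BRL 7,070,558.10.
Swap to BRL now, deposit: 720,000,000·0.009859·1.022839186 = BRL 7,260,603.51.
The quoted forward undervalues HUF, so borrow HUF, convert to BRL at spot, deposit the BRL at 4.62%, and buy HUF forward at 0.009771 to cover the loan.
Arbitrage profit = |7,070,558.10 − 7,260,603.51| = BRL 190,045.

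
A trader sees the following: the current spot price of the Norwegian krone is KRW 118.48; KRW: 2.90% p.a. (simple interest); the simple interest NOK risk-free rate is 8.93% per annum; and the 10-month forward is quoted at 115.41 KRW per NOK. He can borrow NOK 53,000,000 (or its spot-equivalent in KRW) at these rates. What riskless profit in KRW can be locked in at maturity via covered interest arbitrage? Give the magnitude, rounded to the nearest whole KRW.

KRW 140,723,524

T = 10/12 years.
Invest the NOK and cover forward: 53,000,000 × 1.074416666667 × 115.41 = KRW 6,571,916,657.50.
Convert at spot and invest in KRW: 53,000,000 × 118.48 × 1.024166666667 = KRW 6,431,193,133.34.
The quoted forward overvalues NOK, so borrow KRW, buy NOK at spot, deposit the NOK at 8.93%, and sell the proceeds forward at 115.41.
The gap between the two covered legs is KRW 140,723,524.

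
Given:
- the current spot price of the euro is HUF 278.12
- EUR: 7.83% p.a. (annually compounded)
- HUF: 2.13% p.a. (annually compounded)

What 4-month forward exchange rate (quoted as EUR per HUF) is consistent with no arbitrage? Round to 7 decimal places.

T = 4/12 years.
Growth of 1 HUF over T: (1 + 0.0213)^(4/12) = 1.0070502.
EUR growth factor: (1 + 0.0783)^(4/12) = 1.025447.
So F = 278.12 × 1.0070502 / 1.025447 = 273.1305 (HUF/EUR).
Invert for EUR per HUF: 1 / 273.1305 = 0.0036613.

0.0036613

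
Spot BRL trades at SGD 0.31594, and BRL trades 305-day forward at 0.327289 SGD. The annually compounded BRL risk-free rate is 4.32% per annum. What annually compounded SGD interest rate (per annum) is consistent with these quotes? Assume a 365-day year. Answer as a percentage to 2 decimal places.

8.82%

T = 305/365 years.
CIP gives F = S · g_SGD/g_BRL, so g_SGD/g_BRL = 0.327289/0.31594 = 1.0359214.
BRL growth factor: (1 + 0.0432)^(305/365) = 1.0359726.
Hence g_SGD = 1.0731862.
r = 1.0731862^(365/305) − 1 = 0.088202 → 8.82%.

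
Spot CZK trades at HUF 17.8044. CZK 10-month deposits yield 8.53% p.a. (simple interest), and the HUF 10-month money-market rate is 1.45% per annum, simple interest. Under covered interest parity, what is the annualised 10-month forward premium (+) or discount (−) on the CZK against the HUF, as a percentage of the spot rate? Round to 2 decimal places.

T = 10/12 years.
No-arbitrage forward: 17.8044 × 1.0120833 / 1.0710833 = 16.8236550 HUF/CZK.
Annualised premium = (F − S)/S × (1/T) = (16.8236550 − 17.8044)/17.8044 ÷ (10/12) = -6.61%.

-6.61%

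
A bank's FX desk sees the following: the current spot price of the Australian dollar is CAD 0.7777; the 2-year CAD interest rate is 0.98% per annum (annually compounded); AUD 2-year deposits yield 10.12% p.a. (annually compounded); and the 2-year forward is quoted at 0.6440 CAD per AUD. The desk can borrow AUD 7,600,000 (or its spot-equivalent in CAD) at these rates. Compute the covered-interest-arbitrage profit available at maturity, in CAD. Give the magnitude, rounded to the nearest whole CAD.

CAD 91,782

T = 2 years.
Keep in AUD, deliver into the forward: 7,600,000·1.21264144·0.6440 = CAD 5,935,152.26.
Swap to CAD now, deposit: 7,600,000·0.7777·1.01969604 = CAD 6,026,933.84.
The quoted forward undervalues AUD, so borrow AUD, convert to CAD at spot, deposit the CAD at 0.98%, and buy AUD forward at 0.6440 to cover the loan.
Arbitrage profit = |5,935,152.26 − 6,026,933.84| = CAD 91,782.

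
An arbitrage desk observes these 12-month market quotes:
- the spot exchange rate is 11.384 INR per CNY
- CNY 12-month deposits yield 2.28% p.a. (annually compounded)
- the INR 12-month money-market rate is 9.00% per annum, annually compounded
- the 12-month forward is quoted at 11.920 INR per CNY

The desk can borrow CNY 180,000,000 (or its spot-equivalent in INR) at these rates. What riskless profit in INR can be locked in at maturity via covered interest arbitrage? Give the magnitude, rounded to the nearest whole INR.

INR 39,021,120

T = 1 year.
Route A — deposit CNY, sell forward: 180,000,000 × 1.022800 × 11.920 = INR 2,194,519,680.00.
Route B — convert at spot, deposit INR: 180,000,000 × 11.384 × 1.090000 = INR 2,233,540,800.00.
The quoted forward undervalues CNY, so borrow CNY, convert to INR at spot, deposit the INR at 9.00%, and buy CNY forward at 11.920 to cover the loan.
The gap between the two covered legs is INR 39,021,120.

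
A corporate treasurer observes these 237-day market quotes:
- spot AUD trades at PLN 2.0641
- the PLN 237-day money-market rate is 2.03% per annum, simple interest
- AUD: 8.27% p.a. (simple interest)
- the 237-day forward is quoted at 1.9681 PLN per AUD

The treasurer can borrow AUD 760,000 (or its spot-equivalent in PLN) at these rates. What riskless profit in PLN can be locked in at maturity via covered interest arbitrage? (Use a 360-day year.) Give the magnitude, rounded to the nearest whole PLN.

PLN 12,489

T = 237/360 years.
Keep in AUD, deliver into the forward: 760,000·1.054444167·1.9681 = PLN 1,577,191.19.
Swap to PLN now, deposit: 760,000·2.0641·1.013364167 = PLN 1,589,680.58.
The quoted forward undervalues AUD, so borrow AUD, convert to PLN at spot, deposit the PLN at 2.03%, and buy AUD forward at 1.9681 to cover the loan.
The gap between the two covered legs is PLN 12,489.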